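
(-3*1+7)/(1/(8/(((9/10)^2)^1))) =3200/81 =39.51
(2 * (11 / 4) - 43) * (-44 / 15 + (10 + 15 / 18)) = -1185 / 4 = -296.25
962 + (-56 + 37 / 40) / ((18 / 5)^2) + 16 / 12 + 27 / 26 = 960.12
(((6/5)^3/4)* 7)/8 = 189/500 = 0.38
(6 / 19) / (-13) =-6 / 247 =-0.02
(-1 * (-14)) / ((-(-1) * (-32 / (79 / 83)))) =-553 / 1328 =-0.42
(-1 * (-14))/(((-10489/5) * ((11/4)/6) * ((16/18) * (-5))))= 378/115379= 0.00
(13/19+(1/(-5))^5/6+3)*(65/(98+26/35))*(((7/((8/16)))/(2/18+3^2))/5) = 836050397/1121760000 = 0.75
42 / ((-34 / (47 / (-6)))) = 329 / 34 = 9.68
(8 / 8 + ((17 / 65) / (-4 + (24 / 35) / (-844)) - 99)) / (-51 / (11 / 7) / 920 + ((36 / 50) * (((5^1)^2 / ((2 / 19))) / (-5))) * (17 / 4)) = 339738980 / 503674691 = 0.67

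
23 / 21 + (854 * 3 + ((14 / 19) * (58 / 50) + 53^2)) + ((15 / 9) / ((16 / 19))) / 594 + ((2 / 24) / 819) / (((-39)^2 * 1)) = 3357250212845989 / 624842618400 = 5372.95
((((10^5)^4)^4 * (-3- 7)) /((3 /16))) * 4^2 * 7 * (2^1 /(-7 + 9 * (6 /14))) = 12544000000000000000000000000000000000000000000000000000000000000000000000000000000000 /33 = 380121212121212121212121200000000000000000000000000000000000000000000000000000000000.00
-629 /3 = -209.67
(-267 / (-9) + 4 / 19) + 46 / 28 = 25153 / 798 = 31.52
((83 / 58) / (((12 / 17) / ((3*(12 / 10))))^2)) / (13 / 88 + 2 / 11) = 2374713 / 21025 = 112.95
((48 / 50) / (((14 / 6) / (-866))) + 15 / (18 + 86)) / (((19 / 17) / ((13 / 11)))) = -376.60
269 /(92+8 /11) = 2959 /1020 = 2.90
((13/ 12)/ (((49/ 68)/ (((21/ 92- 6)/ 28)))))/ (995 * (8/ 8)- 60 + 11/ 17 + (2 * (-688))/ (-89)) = -59184021/ 181639617824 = -0.00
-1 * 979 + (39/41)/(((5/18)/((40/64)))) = -160205/164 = -976.86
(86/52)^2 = 1849/676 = 2.74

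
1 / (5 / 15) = 3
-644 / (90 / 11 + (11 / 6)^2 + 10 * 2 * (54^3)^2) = -255024 / 196375697468891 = -0.00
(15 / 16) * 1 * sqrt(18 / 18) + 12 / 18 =77 / 48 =1.60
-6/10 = -3/5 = -0.60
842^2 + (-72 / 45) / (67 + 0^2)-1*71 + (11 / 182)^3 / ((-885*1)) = 50680735193993123 / 71492787912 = 708892.98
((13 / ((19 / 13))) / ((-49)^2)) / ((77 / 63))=1521 / 501809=0.00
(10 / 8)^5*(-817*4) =-2553125 / 256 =-9973.14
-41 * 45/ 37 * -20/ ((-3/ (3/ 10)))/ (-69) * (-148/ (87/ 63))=-103320/ 667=-154.90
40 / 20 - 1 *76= -74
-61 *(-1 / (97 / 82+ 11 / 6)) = 7503 / 371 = 20.22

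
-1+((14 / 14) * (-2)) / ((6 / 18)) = -7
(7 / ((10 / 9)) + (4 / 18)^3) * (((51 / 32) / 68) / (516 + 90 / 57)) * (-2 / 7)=-0.00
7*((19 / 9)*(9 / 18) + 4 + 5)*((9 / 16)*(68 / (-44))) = -21539 / 352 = -61.19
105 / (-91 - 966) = -15 / 151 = -0.10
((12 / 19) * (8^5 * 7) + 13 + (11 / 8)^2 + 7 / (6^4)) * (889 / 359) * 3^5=38059395248469 / 436544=87183411.63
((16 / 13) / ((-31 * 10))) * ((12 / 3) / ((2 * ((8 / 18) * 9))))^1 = -4 / 2015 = -0.00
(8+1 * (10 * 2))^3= 21952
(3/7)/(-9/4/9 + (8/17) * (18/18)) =68/35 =1.94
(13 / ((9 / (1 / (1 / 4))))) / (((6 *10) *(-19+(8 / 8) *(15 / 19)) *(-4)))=247 / 186840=0.00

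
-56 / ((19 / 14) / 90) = -70560 / 19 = -3713.68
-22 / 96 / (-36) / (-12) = -11 / 20736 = -0.00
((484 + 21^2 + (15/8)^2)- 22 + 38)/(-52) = -60449/3328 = -18.16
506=506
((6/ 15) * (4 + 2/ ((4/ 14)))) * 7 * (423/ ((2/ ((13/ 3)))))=141141/ 5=28228.20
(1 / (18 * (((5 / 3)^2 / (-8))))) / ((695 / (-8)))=32 / 17375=0.00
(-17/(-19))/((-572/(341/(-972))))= 527/960336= 0.00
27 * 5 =135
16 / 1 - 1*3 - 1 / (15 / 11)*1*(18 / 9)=173 / 15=11.53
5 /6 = 0.83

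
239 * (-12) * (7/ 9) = -6692/ 3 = -2230.67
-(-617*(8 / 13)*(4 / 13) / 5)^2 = -545.96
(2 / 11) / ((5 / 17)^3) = 9826 / 1375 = 7.15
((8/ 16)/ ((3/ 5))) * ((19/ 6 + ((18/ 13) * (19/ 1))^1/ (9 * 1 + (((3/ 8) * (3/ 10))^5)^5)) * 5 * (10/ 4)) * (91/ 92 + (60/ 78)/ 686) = 9112220516355852251193934824456284244335771736621136280375/ 145061052180194503396299342305632992264743593748337504288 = 62.82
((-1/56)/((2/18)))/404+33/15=248819/113120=2.20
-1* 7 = -7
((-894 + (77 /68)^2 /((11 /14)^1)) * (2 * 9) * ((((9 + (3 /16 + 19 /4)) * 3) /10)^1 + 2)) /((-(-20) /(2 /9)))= -408092059 /369920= -1103.19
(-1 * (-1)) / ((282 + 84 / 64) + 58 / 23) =0.00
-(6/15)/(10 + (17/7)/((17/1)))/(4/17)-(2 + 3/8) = -7221/2840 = -2.54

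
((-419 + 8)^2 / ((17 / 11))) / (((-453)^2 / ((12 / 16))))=619377 / 1550468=0.40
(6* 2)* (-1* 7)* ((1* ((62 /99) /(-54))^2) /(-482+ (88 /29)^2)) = 11314814 /473492063187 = 0.00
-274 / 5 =-54.80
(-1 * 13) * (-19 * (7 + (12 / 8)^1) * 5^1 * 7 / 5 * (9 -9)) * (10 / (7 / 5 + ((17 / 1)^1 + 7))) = 0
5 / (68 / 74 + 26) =0.19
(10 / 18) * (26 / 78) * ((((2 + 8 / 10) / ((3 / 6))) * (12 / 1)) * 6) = 224 / 3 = 74.67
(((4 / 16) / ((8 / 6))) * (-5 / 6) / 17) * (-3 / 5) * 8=3 / 68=0.04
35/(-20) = -7/4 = -1.75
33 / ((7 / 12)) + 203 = 1817 / 7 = 259.57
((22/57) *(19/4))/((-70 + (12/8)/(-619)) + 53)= -0.11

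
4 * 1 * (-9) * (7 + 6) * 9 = -4212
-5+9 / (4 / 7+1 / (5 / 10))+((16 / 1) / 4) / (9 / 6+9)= -47 / 42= -1.12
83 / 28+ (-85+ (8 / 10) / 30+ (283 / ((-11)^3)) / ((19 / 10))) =-4361189291 / 53106900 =-82.12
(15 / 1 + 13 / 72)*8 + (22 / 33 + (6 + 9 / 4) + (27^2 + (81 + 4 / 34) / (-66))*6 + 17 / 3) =30311863 / 6732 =4502.65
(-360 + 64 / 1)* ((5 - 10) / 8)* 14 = 2590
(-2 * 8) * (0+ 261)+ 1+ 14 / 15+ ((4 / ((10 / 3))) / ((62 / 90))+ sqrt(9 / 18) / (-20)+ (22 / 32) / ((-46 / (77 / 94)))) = -134226416959 / 32170560-sqrt(2) / 40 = -4172.37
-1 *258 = -258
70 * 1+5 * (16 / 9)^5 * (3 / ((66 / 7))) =63817810 / 649539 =98.25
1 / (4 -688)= -1 / 684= -0.00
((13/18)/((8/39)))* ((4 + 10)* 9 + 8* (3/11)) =39715/88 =451.31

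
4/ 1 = 4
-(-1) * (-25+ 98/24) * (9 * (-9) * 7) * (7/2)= 332073/8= 41509.12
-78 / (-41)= 78 / 41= 1.90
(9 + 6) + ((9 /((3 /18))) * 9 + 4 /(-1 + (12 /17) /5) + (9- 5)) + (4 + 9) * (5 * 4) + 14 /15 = 833597 /1095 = 761.28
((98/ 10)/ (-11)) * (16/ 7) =-2.04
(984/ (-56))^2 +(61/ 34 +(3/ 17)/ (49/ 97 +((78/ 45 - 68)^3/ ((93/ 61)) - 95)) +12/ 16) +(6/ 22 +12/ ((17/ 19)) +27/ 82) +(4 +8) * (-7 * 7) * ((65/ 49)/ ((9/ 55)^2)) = -3397414685096603249430575/ 117948109177812216996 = -28804.32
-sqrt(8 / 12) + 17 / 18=17 / 18 - sqrt(6) / 3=0.13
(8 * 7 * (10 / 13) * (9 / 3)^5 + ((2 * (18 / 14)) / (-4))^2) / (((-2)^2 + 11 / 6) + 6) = 80018199 / 90454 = 884.63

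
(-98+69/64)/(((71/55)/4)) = -341165/1136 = -300.32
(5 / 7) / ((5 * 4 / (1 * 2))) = 1 / 14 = 0.07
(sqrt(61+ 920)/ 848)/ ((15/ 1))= sqrt(109)/ 4240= 0.00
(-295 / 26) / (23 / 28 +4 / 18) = -37170 / 3419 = -10.87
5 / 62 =0.08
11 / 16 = 0.69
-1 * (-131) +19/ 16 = 2115/ 16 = 132.19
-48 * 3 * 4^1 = -576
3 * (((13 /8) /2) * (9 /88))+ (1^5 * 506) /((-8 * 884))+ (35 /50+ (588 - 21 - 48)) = 808846583 /1555840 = 519.88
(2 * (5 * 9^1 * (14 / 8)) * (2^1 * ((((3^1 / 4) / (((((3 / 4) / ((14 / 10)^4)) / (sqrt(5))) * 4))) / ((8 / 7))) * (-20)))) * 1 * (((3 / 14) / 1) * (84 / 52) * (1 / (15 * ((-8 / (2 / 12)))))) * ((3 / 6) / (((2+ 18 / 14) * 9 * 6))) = 823543 * sqrt(5) / 114816000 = 0.02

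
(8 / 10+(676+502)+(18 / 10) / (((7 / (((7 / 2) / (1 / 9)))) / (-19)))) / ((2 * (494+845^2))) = 10249 / 14290380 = 0.00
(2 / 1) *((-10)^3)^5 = -2000000000000000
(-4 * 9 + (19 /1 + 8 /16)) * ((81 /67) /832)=-2673 /111488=-0.02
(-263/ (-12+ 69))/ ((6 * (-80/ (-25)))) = -1315/ 5472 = -0.24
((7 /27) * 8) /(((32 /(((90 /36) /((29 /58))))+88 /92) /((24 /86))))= 12880 /163701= 0.08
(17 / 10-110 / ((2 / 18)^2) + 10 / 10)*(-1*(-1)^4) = 89073 / 10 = 8907.30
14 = 14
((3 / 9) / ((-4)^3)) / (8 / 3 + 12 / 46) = -23 / 12928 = -0.00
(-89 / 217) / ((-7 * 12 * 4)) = 89 / 72912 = 0.00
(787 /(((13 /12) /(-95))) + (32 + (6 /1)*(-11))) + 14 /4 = -1795153 /26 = -69044.35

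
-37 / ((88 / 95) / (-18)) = 31635 / 44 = 718.98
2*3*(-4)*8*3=-576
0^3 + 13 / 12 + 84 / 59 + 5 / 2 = 3545 / 708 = 5.01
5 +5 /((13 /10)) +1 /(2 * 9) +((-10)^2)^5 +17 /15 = 11700000011741 /1170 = 10000000010.04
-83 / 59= -1.41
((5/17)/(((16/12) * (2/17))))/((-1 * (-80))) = 3/128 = 0.02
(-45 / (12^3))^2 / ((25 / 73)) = 73 / 36864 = 0.00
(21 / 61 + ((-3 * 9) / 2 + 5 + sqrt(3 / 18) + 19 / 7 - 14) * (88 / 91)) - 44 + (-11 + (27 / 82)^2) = -19250900871 / 261274468 + 44 * sqrt(6) / 273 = -73.29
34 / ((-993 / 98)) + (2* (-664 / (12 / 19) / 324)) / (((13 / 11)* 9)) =-3.97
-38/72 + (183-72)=3977/36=110.47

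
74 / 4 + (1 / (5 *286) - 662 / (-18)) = 355717 / 6435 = 55.28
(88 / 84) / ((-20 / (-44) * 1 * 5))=242 / 525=0.46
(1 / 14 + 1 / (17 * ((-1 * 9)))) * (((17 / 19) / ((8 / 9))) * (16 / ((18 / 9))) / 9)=139 / 2394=0.06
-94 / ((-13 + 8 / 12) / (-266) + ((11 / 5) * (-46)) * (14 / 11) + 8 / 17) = 135660 / 185137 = 0.73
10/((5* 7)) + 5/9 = 0.84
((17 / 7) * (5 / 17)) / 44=5 / 308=0.02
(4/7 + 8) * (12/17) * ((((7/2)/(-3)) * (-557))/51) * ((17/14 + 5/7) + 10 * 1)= 1860380/2023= 919.61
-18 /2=-9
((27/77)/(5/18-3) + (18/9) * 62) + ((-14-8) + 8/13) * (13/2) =-57081/3773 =-15.13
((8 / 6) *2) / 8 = 1 / 3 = 0.33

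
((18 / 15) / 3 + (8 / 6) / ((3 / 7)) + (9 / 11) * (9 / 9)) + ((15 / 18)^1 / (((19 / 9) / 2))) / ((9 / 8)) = 5.03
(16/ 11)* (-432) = -6912/ 11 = -628.36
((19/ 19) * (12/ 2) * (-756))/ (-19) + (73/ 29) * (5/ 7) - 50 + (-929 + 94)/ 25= 3030346/ 19285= 157.13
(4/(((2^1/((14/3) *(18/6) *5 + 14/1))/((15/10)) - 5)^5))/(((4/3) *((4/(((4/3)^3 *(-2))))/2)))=220541454/95388992557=0.00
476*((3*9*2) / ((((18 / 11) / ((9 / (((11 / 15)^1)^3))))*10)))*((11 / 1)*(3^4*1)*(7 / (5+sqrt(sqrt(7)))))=2459390850 / (11*(7^(1 / 4)+5))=33740044.24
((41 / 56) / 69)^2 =1681 / 14930496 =0.00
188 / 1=188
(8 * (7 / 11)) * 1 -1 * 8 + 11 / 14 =-327 / 154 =-2.12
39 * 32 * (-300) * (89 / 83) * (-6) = 199929600 / 83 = 2408790.36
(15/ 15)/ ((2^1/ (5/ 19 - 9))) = -83/ 19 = -4.37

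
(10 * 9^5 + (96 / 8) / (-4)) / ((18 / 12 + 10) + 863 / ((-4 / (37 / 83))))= -65347228 / 9371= -6973.35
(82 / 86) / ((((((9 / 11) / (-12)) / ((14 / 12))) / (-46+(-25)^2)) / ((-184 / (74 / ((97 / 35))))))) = 1553543464 / 23865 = 65097.15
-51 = -51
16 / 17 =0.94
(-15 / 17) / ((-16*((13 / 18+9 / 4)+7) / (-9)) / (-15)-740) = 18225 / 15309112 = 0.00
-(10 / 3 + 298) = -904 / 3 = -301.33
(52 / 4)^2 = 169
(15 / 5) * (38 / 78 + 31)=1228 / 13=94.46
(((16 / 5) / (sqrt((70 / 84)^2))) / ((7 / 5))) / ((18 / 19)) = 304 / 105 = 2.90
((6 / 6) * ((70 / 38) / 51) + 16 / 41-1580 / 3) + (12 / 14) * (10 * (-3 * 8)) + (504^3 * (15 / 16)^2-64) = 31292248021091 / 278103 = 112520354.05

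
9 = 9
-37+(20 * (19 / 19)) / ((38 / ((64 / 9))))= -33.26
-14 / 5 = -2.80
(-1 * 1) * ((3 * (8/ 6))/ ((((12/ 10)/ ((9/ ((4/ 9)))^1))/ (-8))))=540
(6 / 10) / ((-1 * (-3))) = 1 / 5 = 0.20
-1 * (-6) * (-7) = -42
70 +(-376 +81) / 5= 11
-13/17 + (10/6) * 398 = 33791/51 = 662.57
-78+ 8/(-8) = -79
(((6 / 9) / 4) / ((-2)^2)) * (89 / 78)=89 / 1872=0.05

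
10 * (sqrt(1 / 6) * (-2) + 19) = 190 - 10 * sqrt(6) / 3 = 181.84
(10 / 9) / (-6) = -5 / 27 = -0.19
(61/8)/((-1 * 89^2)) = -61/63368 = -0.00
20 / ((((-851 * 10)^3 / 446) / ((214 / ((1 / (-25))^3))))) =29826250 / 616295051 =0.05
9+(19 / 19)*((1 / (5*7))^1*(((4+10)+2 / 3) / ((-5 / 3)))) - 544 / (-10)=11051 / 175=63.15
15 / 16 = 0.94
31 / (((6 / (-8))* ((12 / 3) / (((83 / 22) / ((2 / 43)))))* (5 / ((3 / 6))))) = -110639 / 1320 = -83.82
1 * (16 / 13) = 16 / 13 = 1.23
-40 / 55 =-8 / 11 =-0.73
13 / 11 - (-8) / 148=1.24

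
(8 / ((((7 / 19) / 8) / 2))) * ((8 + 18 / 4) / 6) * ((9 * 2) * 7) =91200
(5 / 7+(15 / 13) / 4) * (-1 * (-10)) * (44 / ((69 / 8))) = 321200 / 6279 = 51.15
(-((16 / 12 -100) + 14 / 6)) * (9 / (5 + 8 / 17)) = 4913 / 31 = 158.48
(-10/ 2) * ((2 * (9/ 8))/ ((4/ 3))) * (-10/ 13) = 675/ 104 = 6.49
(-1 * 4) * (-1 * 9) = 36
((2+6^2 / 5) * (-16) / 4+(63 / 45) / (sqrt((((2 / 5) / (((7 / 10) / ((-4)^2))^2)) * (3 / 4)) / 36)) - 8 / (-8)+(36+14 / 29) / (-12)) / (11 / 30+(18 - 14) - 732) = 33791 / 633041 - 147 * sqrt(30) / 873160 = 0.05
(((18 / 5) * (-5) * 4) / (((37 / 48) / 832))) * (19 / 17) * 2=-109264896 / 629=-173712.08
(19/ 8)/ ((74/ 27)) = 513/ 592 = 0.87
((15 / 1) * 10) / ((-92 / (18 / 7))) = -675 / 161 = -4.19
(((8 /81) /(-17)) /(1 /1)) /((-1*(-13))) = -8 /17901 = -0.00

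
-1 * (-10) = 10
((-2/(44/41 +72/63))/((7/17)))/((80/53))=-697/480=-1.45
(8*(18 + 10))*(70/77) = 2240/11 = 203.64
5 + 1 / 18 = 91 / 18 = 5.06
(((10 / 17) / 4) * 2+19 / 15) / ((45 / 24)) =3184 / 3825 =0.83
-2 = -2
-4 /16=-1 /4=-0.25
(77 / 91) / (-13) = -11 / 169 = -0.07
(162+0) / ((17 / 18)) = 2916 / 17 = 171.53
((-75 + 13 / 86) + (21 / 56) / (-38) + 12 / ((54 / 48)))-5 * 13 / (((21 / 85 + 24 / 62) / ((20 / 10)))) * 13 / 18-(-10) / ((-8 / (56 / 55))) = -461730436477 / 2162487888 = -213.52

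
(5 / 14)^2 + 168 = 32953 / 196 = 168.13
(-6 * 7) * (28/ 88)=-147/ 11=-13.36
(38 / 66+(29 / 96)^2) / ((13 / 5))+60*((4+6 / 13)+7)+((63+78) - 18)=1068739759 / 1317888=810.95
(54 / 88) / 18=3 / 88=0.03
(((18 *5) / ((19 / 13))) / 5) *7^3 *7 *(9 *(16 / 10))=40452048 / 95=425811.03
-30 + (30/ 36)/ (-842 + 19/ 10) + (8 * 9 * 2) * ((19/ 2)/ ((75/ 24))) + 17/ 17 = 257548832/ 630075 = 408.76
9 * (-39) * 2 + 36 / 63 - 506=-8452 / 7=-1207.43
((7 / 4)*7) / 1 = 49 / 4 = 12.25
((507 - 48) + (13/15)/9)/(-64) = -30989/4320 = -7.17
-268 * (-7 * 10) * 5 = 93800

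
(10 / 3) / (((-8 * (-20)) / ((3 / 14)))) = 1 / 224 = 0.00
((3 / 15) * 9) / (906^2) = 0.00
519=519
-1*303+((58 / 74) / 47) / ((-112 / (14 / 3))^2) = -303504163 / 1001664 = -303.00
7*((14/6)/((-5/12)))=-39.20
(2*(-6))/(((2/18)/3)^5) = -172186884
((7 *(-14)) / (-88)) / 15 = 49 / 660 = 0.07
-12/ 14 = -6/ 7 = -0.86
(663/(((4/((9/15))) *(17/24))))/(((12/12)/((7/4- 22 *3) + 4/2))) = -87399/10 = -8739.90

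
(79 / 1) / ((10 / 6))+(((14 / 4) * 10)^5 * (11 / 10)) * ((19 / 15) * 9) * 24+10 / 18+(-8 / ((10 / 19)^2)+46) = 3556571302142 / 225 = 15806983565.08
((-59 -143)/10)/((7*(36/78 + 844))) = -1313/384230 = -0.00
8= 8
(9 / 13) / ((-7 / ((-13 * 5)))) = 45 / 7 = 6.43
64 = 64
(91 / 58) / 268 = 91 / 15544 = 0.01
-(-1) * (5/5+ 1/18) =19/18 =1.06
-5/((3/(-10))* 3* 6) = 25/27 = 0.93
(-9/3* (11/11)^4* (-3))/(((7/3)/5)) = 135/7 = 19.29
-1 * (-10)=10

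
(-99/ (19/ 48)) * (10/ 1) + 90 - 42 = -46608/ 19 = -2453.05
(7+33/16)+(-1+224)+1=3729/16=233.06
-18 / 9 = -2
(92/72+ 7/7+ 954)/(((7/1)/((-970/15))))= -238523/27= -8834.19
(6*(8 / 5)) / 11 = 48 / 55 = 0.87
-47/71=-0.66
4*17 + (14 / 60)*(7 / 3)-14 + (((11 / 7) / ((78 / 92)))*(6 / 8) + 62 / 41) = 9645022 / 167895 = 57.45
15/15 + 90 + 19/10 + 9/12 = 1873/20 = 93.65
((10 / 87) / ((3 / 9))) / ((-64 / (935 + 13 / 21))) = -3070 / 609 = -5.04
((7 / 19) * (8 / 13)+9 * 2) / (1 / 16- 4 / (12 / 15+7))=-216096 / 5339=-40.47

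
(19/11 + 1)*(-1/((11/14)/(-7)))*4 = 97.19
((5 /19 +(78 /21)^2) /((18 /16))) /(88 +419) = 34904 /1416051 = 0.02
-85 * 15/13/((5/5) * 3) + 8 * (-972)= -101513/13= -7808.69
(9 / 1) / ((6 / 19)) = 57 / 2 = 28.50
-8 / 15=-0.53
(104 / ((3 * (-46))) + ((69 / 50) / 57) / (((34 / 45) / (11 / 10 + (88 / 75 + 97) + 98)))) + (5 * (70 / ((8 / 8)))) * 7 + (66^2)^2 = 422944668468751 / 22287000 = 18977191.57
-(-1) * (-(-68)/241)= 68/241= 0.28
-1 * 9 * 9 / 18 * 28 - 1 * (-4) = -122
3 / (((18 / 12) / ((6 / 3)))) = 4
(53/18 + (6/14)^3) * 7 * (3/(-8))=-18665/2352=-7.94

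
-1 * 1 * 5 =-5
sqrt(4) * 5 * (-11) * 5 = -550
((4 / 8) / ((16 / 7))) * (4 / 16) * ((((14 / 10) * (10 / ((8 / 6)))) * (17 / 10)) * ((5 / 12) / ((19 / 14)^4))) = 2000033 / 16681088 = 0.12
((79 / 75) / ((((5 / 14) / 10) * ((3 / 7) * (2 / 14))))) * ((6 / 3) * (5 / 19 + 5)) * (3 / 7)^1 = 123872 / 57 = 2173.19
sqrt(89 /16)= sqrt(89) /4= 2.36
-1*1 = -1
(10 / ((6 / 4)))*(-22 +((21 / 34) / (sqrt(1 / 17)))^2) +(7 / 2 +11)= -9071 / 102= -88.93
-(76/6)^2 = -1444/9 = -160.44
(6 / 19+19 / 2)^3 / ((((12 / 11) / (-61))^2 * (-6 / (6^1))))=-23365309373197 / 7901568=-2957047.18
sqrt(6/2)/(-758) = -sqrt(3)/758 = -0.00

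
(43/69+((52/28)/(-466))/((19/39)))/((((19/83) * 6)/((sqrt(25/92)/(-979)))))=-1091479465 * sqrt(23)/21954928304232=-0.00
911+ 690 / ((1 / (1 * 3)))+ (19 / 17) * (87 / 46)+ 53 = 2374241 / 782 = 3036.11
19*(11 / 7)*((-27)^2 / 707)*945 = 20568735 / 707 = 29092.98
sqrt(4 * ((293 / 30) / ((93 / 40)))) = 4 * sqrt(9083) / 93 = 4.10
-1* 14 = -14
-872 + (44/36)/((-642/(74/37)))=-2519219/2889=-872.00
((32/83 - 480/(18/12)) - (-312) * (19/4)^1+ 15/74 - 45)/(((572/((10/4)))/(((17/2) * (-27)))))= -15753400965/14052896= -1121.01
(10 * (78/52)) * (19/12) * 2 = 95/2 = 47.50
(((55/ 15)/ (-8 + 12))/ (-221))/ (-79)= 11/ 209508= 0.00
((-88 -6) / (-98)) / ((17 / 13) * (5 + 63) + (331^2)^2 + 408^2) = 611 / 7646407397489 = 0.00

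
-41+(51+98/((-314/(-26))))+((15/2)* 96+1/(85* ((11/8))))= 738.12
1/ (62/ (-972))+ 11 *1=-145/ 31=-4.68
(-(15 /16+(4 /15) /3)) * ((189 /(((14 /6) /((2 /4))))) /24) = -2217 /1280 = -1.73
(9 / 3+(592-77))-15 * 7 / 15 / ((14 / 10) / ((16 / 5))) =502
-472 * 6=-2832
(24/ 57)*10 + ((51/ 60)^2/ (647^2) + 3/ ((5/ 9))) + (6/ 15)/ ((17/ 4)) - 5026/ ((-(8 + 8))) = 17514094136457/ 54084282800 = 323.83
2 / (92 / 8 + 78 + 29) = 4 / 237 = 0.02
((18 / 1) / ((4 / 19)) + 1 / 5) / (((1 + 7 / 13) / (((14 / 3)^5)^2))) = 402823263885952 / 1476225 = 272873893.81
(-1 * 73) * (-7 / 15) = 511 / 15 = 34.07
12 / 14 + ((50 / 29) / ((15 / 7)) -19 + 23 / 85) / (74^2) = 121021121 / 141732570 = 0.85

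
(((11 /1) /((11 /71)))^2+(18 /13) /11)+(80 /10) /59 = 5041.26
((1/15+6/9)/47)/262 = 11/184710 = 0.00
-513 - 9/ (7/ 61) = -4140/ 7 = -591.43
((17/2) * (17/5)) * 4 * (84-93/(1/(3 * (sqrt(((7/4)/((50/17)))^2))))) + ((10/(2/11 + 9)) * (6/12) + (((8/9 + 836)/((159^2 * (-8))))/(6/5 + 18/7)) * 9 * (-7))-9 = -799487650758419/84261573000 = -9488.16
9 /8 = 1.12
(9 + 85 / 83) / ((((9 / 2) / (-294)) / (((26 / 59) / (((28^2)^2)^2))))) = -0.00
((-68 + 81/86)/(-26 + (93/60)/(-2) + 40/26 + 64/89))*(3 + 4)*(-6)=-5604831960/48790681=-114.88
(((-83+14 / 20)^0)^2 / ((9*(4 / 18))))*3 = 3 / 2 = 1.50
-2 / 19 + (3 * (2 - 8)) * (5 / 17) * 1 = -1744 / 323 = -5.40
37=37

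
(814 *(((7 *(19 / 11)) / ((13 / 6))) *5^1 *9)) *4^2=42517440 / 13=3270572.31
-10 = -10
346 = 346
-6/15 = -2/5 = -0.40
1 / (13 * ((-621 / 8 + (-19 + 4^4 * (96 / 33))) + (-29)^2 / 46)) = 2024 / 17533919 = 0.00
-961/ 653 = -1.47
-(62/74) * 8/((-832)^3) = 31/2663677952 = 0.00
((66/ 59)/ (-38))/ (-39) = 11/ 14573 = 0.00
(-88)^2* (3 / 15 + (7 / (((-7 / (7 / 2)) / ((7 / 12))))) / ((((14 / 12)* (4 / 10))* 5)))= -5227.20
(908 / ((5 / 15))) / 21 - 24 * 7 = -268 / 7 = -38.29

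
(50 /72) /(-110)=-5 /792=-0.01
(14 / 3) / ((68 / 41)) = 287 / 102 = 2.81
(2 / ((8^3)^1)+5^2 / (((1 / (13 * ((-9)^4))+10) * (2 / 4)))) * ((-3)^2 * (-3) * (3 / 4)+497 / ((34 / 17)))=997546841203 / 873401344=1142.14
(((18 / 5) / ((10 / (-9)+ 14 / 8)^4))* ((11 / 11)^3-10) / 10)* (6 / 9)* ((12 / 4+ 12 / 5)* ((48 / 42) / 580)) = -4897760256 / 35504826875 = -0.14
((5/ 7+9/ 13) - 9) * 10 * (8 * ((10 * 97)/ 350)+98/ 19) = -2075.23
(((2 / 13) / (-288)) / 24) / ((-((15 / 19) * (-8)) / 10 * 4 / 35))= -665 / 2156544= -0.00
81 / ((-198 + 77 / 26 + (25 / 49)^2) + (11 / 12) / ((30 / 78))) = -151695180 / 360313171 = -0.42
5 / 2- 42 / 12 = -1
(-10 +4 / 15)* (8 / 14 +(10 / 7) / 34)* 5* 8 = -238.83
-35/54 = -0.65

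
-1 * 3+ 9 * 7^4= 21606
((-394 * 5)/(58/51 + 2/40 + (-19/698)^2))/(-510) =239947970/73796533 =3.25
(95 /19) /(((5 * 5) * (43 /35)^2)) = 245 /1849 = 0.13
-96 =-96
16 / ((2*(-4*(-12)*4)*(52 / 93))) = 31 / 416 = 0.07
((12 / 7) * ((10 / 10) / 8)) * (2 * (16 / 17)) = 48 / 119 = 0.40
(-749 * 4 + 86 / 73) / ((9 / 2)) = -145748 / 219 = -665.52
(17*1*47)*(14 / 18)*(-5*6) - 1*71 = -56143 / 3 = -18714.33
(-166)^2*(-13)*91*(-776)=25296628448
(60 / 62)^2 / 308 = 225 / 73997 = 0.00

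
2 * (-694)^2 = 963272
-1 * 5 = -5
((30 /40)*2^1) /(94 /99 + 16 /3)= 297 /1244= 0.24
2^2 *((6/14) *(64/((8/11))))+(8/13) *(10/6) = 41464/273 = 151.88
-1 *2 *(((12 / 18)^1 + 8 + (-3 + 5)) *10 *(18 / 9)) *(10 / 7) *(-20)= 256000 / 21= 12190.48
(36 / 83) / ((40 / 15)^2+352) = 0.00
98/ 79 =1.24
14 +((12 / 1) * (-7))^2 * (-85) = -599746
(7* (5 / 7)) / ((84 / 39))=65 / 28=2.32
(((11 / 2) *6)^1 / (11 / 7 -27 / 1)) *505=-116655 / 178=-655.37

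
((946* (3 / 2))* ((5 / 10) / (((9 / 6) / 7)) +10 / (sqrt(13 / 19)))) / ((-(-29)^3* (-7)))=-14190* sqrt(247) / 2219399 -473 / 24389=-0.12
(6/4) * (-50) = -75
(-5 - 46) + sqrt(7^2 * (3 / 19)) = -51 + 7 * sqrt(57) / 19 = -48.22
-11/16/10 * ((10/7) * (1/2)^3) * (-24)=33/112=0.29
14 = 14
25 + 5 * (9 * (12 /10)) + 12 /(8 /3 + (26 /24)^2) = 45415 /553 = 82.12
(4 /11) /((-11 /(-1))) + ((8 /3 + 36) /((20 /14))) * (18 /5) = 294856 /3025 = 97.47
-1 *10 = -10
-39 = -39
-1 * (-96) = 96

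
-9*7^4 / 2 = -21609 / 2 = -10804.50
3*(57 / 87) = 57 / 29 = 1.97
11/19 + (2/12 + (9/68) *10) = 2005/969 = 2.07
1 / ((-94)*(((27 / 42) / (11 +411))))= -2954 / 423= -6.98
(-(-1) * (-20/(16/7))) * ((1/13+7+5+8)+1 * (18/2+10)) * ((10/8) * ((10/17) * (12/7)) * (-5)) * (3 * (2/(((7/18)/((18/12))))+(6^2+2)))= 457200000/1547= 295539.75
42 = 42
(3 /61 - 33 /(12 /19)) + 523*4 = 497711 /244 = 2039.80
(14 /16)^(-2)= 64 /49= 1.31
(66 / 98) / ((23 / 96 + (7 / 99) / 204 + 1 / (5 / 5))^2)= 861439214592 / 1966532233561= 0.44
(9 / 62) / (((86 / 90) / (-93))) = -1215 / 86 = -14.13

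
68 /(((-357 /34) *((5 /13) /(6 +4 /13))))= -11152 /105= -106.21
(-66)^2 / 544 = 8.01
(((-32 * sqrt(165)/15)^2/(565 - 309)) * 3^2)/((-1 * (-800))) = 33/1000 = 0.03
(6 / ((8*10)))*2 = 3 / 20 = 0.15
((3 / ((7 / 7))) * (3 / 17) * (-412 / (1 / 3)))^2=123743376 / 289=428177.77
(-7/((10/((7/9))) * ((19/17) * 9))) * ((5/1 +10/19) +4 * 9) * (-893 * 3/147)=210137/5130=40.96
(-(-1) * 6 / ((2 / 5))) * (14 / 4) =105 / 2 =52.50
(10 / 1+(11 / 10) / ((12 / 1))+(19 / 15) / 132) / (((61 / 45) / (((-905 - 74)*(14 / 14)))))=-3560089 / 488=-7295.26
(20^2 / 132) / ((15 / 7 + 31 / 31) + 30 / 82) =28700 / 33231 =0.86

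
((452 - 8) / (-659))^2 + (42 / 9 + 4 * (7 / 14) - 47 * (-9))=560379617 / 1302843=430.12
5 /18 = 0.28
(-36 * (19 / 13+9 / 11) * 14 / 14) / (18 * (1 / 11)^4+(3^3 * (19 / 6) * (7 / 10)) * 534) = -17356240 / 6758915423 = -0.00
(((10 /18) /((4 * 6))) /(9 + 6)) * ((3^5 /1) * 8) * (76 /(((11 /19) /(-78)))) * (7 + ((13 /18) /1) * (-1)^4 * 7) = -4073524 /11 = -370320.36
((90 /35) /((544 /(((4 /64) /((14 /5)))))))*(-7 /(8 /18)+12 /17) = -46035 /29001728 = -0.00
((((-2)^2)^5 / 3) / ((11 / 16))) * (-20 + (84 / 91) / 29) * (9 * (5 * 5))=-9250406400 / 4147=-2230626.09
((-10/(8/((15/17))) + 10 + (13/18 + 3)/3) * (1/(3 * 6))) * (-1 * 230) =-2140495/16524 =-129.54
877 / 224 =3.92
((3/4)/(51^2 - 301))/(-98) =-3/901600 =-0.00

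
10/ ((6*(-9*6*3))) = -5/ 486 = -0.01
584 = 584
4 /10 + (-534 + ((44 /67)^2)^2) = -53744450348 /100755605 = -533.41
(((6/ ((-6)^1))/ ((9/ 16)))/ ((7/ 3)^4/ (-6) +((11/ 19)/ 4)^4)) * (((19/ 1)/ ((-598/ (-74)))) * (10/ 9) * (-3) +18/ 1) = 43794661883904/ 11974272622975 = 3.66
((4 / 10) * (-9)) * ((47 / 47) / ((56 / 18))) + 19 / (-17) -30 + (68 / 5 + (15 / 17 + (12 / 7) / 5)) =-4153 / 238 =-17.45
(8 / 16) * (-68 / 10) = -17 / 5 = -3.40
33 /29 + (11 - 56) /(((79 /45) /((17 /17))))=-24.49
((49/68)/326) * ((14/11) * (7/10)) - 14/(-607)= 18526767/740078680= 0.03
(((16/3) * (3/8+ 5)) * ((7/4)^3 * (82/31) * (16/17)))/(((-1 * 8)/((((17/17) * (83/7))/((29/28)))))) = -50190847/91698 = -547.35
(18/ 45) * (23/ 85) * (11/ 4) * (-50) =-14.88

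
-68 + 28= -40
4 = 4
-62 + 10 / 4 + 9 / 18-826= -885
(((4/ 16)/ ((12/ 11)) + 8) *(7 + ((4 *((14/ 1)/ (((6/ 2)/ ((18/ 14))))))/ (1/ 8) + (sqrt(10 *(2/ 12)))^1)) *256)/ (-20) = -62884/ 3 - 316 *sqrt(15)/ 9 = -21097.32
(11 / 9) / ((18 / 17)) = 187 / 162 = 1.15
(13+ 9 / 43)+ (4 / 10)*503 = 46098 / 215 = 214.41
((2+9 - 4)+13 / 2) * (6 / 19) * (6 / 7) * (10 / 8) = 1215 / 266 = 4.57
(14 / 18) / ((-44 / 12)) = -7 / 33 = -0.21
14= 14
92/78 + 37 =38.18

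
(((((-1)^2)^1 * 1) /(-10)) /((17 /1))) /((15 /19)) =-19 /2550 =-0.01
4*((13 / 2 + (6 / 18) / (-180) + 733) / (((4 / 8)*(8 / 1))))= 399329 / 540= 739.50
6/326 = 3/163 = 0.02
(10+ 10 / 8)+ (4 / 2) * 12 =141 / 4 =35.25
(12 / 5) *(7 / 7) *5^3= 300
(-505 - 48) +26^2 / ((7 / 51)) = 30605 / 7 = 4372.14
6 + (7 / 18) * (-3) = 29 / 6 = 4.83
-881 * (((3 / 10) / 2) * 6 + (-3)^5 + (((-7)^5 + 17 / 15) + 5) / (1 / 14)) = 6223055387 / 30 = 207435179.57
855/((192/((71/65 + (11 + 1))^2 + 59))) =13872033/13520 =1026.04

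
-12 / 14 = -6 / 7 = -0.86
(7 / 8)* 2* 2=7 / 2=3.50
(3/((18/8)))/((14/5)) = 10/21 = 0.48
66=66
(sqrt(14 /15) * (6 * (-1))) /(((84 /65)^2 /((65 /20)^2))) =-142805 * sqrt(210) /56448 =-36.66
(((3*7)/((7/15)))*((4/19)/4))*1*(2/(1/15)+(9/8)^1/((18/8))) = 2745/38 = 72.24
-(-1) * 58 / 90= 29 / 45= 0.64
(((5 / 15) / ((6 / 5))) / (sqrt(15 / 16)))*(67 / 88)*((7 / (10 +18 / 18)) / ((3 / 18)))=469*sqrt(15) / 2178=0.83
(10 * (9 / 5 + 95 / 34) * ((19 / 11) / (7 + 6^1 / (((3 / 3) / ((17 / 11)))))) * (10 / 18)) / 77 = 6745 / 191709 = 0.04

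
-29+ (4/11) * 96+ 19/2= 339/22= 15.41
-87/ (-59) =1.47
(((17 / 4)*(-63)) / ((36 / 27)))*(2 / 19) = -3213 / 152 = -21.14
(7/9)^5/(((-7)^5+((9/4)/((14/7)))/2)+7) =-268912/15871839759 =-0.00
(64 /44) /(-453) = -0.00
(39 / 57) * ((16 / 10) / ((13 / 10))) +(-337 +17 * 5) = -4772 / 19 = -251.16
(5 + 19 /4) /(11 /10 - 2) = -65 /6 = -10.83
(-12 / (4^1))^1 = -3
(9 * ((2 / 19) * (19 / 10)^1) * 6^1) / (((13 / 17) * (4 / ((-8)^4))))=940032 / 65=14462.03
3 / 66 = 1 / 22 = 0.05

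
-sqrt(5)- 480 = -482.24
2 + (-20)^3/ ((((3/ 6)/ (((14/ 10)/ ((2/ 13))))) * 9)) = -145582/ 9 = -16175.78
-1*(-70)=70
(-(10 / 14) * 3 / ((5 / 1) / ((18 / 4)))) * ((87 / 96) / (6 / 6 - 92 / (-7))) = -0.12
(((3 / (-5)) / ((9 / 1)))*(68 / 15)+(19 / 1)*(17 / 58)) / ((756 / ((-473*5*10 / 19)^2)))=384427947475 / 35615538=10793.83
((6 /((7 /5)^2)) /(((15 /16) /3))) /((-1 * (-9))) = 160 /147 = 1.09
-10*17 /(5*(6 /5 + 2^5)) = -85 /83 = -1.02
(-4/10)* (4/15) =-8/75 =-0.11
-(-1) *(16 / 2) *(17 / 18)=68 / 9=7.56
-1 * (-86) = 86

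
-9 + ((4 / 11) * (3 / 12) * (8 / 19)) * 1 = -1873 / 209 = -8.96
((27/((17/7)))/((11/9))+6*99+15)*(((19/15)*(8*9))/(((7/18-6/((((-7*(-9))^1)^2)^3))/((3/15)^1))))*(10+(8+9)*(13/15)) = 271685997134732371968/378904001719375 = 717031.22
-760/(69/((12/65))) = -608/299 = -2.03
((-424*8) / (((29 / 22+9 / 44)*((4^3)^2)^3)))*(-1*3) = 1749 / 17985175552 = 0.00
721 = 721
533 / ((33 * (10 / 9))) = 1599 / 110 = 14.54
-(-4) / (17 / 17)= 4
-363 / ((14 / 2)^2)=-363 / 49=-7.41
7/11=0.64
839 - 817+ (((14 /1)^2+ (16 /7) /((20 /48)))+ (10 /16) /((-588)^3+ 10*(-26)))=12721558877457 /56923364960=223.49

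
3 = 3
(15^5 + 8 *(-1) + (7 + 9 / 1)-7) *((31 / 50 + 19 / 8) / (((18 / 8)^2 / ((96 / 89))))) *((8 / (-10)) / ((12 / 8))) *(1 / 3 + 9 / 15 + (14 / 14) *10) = -38194207096832 / 13516875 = -2825668.44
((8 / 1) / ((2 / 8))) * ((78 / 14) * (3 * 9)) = 4813.71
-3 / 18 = -1 / 6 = -0.17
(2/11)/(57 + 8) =2/715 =0.00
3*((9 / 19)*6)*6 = 972 / 19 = 51.16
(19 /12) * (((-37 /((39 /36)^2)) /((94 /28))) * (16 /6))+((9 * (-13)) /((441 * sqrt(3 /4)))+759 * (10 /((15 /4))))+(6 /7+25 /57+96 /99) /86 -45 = 5814475889111 /2998117122 -26 * sqrt(3) /147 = 1939.07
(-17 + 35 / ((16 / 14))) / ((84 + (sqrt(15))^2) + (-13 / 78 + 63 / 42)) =327 / 2408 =0.14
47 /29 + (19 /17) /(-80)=63369 /39440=1.61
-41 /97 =-0.42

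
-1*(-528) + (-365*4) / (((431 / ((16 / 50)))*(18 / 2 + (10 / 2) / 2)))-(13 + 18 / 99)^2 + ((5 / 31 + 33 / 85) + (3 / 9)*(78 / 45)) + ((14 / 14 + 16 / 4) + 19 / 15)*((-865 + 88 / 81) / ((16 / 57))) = -38773354428293459 / 2048076158040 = -18931.60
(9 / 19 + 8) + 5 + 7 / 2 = 645 / 38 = 16.97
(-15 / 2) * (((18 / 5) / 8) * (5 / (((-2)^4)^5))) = -135 / 8388608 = -0.00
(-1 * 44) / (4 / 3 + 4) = -33 / 4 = -8.25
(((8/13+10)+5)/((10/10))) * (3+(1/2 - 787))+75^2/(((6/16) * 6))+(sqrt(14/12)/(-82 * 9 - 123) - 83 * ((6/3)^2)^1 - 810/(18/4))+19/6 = -399496/39 - sqrt(42)/5166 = -10243.49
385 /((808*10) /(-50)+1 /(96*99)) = -18295200 /7679227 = -2.38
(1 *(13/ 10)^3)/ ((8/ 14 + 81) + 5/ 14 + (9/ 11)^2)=1860859/ 69960500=0.03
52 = 52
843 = 843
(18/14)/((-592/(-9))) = 81/4144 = 0.02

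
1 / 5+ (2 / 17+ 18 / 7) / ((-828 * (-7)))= 172831 / 862155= 0.20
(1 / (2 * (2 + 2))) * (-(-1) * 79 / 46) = 79 / 368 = 0.21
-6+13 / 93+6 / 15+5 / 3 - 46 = -7718 / 155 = -49.79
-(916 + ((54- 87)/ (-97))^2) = -8619733/ 9409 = -916.12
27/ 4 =6.75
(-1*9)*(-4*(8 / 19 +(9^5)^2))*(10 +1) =26234565836292 / 19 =1380766622962.74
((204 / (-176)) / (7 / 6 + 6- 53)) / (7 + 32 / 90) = 1377 / 400510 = 0.00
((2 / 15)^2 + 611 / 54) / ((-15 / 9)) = -15299 / 2250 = -6.80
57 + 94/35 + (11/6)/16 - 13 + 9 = 187489/3360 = 55.80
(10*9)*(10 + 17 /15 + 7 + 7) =2262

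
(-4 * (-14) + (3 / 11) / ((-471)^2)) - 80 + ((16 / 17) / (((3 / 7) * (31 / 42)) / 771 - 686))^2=-15157615711483440022502399 / 631567403197309723171137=-24.00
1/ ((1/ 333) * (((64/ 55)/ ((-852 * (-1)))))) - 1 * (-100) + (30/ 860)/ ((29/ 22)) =4866661193/ 19952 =243918.46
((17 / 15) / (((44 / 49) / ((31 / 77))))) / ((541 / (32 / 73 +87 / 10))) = 24609319 / 2867191800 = 0.01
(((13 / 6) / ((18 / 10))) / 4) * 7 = 455 / 216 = 2.11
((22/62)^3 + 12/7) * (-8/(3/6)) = -28.14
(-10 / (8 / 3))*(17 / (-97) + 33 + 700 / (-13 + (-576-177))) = -8891415 / 74302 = -119.67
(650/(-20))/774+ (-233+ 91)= -219881/1548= -142.04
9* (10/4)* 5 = 225/2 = 112.50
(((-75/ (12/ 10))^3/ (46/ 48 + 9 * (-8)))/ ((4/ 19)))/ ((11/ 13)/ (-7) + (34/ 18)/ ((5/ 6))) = 30392578125/ 3995156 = 7607.36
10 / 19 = 0.53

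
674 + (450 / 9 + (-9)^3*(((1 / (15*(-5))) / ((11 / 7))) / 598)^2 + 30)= 20391027081031 / 27043802500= 754.00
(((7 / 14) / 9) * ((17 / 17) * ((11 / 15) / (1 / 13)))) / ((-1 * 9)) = -143 / 2430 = -0.06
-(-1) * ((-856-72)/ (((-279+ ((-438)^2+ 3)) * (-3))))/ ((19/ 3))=58/ 227487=0.00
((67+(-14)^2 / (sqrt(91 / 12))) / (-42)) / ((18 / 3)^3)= -sqrt(273) / 2106 - 67 / 9072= -0.02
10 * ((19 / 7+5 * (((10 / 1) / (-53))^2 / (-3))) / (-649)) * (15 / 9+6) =-36020990 / 114851583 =-0.31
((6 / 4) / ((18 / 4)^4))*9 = 8 / 243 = 0.03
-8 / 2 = -4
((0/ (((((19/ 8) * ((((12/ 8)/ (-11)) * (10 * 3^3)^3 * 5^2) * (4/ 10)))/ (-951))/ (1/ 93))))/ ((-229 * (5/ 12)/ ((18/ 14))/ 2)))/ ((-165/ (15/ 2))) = 0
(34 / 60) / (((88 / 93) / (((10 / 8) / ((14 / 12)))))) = 1581 / 2464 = 0.64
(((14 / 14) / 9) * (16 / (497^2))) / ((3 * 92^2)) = 1 / 3528029547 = 0.00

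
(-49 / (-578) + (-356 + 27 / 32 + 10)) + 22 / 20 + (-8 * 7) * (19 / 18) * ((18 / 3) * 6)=-114303961 / 46240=-2471.97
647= 647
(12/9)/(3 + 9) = 1/9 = 0.11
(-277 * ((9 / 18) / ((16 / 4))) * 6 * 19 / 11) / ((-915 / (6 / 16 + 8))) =352621 / 107360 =3.28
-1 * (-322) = 322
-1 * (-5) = 5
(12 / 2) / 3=2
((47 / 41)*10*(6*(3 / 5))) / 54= 94 / 123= 0.76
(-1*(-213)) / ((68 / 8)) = 426 / 17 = 25.06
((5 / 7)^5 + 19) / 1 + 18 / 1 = 624984 / 16807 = 37.19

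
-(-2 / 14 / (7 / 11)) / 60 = 11 / 2940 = 0.00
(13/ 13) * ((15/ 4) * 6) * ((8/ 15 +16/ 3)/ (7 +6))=132/ 13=10.15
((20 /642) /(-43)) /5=-2 /13803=-0.00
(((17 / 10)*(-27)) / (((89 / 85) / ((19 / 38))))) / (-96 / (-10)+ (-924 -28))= 39015 / 1677472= 0.02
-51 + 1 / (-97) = -4948 / 97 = -51.01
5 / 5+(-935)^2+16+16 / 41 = 35843938 / 41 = 874242.39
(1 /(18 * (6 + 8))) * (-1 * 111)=-37 /84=-0.44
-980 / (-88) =245 / 22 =11.14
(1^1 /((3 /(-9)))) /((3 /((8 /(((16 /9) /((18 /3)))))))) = -27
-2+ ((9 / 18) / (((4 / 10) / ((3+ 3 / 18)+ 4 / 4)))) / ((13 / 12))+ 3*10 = 853 / 26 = 32.81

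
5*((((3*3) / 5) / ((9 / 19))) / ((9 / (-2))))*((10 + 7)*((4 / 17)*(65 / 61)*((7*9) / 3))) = -69160 / 183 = -377.92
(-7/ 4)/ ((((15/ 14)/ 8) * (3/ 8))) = -1568/ 45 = -34.84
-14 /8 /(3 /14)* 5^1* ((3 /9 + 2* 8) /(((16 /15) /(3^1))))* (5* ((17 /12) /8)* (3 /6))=-5102125 /6144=-830.42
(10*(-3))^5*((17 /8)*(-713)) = 36817537500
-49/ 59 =-0.83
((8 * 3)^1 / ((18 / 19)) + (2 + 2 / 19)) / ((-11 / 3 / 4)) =-29.93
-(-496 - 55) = 551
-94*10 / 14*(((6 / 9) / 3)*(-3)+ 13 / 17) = -2350 / 357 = -6.58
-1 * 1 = -1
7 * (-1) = -7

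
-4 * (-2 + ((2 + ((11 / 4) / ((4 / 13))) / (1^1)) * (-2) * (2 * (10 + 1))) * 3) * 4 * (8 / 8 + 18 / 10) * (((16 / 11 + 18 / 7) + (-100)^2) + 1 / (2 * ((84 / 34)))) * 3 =106915028362 / 55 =1943909606.58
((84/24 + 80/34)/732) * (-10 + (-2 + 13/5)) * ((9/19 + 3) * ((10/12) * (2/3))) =-102883/709308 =-0.15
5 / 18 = 0.28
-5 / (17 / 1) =-0.29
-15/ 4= -3.75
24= 24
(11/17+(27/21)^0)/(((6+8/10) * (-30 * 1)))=-7/867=-0.01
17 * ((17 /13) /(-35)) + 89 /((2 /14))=283176 /455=622.36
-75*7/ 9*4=-700/ 3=-233.33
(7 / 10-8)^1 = -73 / 10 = -7.30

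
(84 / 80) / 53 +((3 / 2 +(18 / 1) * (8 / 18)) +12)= 21.52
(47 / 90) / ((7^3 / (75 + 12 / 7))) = 8413 / 72030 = 0.12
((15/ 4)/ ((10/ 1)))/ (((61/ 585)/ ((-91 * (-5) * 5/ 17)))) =481.27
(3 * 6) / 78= 3 / 13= 0.23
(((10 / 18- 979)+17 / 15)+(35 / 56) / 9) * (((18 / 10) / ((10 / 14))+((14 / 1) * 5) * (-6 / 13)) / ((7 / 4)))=54061009 / 3250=16634.16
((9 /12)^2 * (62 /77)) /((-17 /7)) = -279 /1496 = -0.19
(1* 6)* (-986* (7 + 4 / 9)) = -132124 / 3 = -44041.33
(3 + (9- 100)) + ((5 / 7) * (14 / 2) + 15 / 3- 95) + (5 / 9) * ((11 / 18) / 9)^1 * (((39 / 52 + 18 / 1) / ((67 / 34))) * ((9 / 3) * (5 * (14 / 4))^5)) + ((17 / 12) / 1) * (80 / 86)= 52785921427231 / 29870208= 1767176.23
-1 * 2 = -2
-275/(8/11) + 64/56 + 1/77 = -232213/616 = -376.97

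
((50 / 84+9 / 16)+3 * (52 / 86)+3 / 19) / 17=859109 / 4666704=0.18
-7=-7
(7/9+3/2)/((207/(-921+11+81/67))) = -2496449/249642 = -10.00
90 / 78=15 / 13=1.15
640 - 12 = 628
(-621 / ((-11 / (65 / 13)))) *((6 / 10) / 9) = 207 / 11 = 18.82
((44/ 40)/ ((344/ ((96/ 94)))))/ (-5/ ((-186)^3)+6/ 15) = 212350248/ 26009738477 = 0.01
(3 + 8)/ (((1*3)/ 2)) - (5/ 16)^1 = 7.02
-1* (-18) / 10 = 9 / 5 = 1.80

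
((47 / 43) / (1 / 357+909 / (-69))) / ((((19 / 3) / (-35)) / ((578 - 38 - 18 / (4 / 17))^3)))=32279173899568155 / 706855328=45665884.69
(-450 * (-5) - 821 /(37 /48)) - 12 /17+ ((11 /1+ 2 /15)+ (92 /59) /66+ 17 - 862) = 2145425852 /6123315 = 350.37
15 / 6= 5 / 2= 2.50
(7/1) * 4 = 28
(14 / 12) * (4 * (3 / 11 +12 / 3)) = 658 / 33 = 19.94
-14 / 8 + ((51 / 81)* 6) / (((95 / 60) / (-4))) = -2575 / 228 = -11.29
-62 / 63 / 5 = -62 / 315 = -0.20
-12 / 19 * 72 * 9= -7776 / 19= -409.26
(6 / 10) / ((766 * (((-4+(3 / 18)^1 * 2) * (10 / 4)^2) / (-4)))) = 72 / 526625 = 0.00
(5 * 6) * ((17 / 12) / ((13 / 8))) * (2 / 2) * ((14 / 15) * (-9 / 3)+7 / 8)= -50.35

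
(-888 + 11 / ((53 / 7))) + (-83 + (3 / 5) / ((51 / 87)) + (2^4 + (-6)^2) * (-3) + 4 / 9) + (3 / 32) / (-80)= -23334829319 / 20759040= -1124.08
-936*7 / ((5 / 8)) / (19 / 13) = -681408 / 95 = -7172.72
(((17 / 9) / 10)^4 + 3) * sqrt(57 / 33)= 196913521 * sqrt(209) / 721710000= 3.94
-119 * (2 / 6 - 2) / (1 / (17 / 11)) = 306.52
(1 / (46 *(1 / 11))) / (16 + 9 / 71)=781 / 52670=0.01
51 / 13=3.92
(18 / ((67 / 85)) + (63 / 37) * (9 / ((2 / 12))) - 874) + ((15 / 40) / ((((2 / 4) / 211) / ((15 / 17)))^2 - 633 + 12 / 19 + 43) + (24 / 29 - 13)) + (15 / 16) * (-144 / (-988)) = -1890748596379909990625 / 2451523128181550644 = -771.25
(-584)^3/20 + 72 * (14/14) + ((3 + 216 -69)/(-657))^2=-2388161196676/239805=-9958763.15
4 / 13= 0.31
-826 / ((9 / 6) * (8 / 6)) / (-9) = 413 / 9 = 45.89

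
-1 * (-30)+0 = 30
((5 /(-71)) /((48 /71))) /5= -1 /48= -0.02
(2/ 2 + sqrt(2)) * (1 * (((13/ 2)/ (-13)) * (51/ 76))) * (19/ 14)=-51 * sqrt(2)/ 112-51/ 112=-1.10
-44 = -44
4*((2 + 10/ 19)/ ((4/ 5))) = 12.63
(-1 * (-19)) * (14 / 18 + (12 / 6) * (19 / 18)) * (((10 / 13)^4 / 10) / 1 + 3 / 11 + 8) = 456.00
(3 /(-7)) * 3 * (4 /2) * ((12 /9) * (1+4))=-120 /7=-17.14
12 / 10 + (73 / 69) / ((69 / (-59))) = 7031 / 23805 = 0.30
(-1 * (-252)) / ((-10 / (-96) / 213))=515289.60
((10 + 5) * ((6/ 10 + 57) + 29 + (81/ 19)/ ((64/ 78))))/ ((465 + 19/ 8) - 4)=76107/ 25612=2.97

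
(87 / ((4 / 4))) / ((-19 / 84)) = -7308 / 19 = -384.63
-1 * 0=0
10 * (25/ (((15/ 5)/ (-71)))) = -17750/ 3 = -5916.67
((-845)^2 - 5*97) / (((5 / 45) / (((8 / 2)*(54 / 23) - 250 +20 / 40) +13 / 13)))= -35317019070 / 23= -1535522568.26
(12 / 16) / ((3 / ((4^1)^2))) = 4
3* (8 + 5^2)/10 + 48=579/10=57.90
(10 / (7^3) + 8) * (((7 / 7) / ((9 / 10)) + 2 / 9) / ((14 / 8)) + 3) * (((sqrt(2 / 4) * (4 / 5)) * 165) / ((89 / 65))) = 311119380 * sqrt(2) / 213689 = 2059.02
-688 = -688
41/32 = 1.28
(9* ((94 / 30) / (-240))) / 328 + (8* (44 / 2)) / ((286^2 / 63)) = 32975027 / 243900800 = 0.14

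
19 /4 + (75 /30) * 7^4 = 24029 /4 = 6007.25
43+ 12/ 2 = 49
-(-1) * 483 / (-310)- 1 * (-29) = 8507 / 310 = 27.44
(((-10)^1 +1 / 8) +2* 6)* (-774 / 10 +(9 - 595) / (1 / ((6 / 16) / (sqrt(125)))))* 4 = -6579 / 10 - 14943* sqrt(5) / 200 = -824.97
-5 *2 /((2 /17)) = -85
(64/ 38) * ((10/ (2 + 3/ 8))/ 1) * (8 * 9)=184320/ 361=510.58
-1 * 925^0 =-1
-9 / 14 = -0.64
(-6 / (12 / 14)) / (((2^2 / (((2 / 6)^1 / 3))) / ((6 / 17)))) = -7 / 102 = -0.07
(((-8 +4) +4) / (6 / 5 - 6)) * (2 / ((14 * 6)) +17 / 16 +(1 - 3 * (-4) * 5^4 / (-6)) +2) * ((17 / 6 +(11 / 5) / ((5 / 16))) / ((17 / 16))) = 0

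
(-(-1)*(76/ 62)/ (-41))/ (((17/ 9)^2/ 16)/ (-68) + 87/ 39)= -2560896/ 190796165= -0.01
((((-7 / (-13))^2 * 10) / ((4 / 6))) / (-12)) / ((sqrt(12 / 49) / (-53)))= 90895 * sqrt(3) / 4056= 38.82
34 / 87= 0.39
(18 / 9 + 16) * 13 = 234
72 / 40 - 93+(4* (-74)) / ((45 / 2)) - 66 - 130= -300.36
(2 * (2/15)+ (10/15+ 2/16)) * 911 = 115697/120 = 964.14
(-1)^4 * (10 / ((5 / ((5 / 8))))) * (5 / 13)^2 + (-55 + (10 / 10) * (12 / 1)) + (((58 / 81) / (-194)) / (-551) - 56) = -9971954441 / 100915308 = -98.82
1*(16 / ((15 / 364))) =5824 / 15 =388.27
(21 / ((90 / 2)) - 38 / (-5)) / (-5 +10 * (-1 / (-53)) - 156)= -0.05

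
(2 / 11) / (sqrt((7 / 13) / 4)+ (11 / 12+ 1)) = 0.08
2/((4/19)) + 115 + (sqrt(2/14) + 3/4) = sqrt(7)/7 + 501/4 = 125.63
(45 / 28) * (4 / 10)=9 / 14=0.64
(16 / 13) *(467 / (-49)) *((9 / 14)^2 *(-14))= 302616 / 4459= 67.87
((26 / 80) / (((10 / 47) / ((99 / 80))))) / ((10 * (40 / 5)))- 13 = -33219511 / 2560000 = -12.98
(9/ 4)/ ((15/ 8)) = 6/ 5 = 1.20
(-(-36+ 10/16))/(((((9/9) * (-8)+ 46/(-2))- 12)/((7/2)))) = -1981/688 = -2.88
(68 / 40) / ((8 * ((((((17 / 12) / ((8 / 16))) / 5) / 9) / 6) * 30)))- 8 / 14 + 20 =5629 / 280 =20.10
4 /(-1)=-4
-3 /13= -0.23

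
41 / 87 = 0.47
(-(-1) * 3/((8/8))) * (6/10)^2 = 27/25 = 1.08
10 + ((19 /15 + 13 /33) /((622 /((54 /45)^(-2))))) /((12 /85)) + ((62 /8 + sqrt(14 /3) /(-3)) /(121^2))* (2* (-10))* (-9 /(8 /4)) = 59370057995 /5901142896 - 10* sqrt(42) /14641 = 10.06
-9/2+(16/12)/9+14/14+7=197/54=3.65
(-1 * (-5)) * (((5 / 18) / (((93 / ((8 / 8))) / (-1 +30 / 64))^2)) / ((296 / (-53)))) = -382925 / 47187836928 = -0.00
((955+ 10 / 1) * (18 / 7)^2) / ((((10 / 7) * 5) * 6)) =5211 / 35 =148.89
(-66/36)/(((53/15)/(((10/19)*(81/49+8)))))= -130075/49343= -2.64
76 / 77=0.99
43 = 43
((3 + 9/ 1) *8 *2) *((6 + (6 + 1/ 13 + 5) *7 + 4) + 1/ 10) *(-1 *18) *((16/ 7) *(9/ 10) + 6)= -5551763328/ 2275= -2440335.53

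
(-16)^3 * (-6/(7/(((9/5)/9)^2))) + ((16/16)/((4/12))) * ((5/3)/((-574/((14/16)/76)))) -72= 597074581/8724800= 68.43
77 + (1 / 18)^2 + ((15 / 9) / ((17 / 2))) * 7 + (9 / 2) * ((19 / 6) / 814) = 351476591 / 4483512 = 78.39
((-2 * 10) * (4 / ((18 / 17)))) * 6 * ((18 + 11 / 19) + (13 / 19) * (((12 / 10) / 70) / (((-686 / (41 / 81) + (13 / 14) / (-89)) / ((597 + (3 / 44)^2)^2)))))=-16234049618976444313 / 2311192438158120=-7024.10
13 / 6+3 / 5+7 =293 / 30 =9.77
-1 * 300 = -300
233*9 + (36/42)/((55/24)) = 807489/385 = 2097.37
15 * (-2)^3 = -120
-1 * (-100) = 100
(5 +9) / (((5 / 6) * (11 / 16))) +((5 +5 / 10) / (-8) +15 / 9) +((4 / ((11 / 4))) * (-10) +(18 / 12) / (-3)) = 27377 / 2640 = 10.37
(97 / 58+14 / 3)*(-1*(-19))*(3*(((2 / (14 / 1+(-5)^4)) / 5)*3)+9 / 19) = 3565999 / 61770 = 57.73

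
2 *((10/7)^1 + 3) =62/7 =8.86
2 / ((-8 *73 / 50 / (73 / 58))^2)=625 / 26912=0.02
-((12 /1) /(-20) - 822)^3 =69578670897 /125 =556629367.18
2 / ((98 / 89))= 89 / 49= 1.82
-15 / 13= -1.15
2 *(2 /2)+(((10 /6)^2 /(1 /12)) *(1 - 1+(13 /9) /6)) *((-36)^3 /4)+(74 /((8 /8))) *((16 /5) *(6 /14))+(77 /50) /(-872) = -28535136699 /305200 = -93496.52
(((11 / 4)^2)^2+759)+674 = 381489 / 256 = 1490.19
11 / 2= 5.50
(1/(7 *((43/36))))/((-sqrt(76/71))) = -18 *sqrt(1349)/5719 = -0.12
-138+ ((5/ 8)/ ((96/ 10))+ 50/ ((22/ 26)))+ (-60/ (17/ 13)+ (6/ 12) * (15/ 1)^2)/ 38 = -105179111/ 1364352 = -77.09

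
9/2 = 4.50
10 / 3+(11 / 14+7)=467 / 42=11.12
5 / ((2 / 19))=95 / 2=47.50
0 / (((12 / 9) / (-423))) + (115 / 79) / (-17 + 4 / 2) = -23 / 237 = -0.10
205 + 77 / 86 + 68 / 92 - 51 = 307845 / 1978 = 155.63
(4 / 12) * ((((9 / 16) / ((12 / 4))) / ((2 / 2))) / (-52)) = -1 / 832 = -0.00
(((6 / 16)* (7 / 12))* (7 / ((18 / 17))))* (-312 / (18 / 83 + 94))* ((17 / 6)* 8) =-898807 / 8280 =-108.55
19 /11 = 1.73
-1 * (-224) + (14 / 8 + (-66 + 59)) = 875 / 4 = 218.75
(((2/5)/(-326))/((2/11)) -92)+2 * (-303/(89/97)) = -109162079/145070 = -752.48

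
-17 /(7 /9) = -153 /7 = -21.86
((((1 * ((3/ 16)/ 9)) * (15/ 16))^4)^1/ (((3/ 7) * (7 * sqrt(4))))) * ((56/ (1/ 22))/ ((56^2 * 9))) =6875/ 6493990551552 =0.00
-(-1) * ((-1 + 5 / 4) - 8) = -31 / 4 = -7.75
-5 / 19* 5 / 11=-0.12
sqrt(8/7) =2 *sqrt(14)/7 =1.07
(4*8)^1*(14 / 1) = 448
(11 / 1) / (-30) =-11 / 30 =-0.37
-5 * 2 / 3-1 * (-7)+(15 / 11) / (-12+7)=3.39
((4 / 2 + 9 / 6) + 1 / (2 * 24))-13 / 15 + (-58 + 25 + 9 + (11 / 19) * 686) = 1713703 / 4560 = 375.81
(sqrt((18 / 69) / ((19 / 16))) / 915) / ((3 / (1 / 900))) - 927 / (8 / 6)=-2781 / 4+ sqrt(2622) / 269902125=-695.25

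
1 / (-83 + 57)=-1 / 26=-0.04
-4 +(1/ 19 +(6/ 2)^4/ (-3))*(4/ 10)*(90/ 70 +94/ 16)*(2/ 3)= -55.46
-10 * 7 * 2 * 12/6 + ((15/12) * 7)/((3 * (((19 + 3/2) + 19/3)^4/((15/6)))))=-26875928290/95985463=-280.00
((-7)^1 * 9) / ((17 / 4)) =-252 / 17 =-14.82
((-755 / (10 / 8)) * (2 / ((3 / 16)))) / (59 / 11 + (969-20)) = -106304 / 15747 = -6.75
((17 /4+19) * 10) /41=465 /82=5.67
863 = 863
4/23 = 0.17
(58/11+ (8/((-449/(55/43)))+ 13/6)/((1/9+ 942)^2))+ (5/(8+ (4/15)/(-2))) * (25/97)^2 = 45049644791591065042/8476025067432457667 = 5.31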